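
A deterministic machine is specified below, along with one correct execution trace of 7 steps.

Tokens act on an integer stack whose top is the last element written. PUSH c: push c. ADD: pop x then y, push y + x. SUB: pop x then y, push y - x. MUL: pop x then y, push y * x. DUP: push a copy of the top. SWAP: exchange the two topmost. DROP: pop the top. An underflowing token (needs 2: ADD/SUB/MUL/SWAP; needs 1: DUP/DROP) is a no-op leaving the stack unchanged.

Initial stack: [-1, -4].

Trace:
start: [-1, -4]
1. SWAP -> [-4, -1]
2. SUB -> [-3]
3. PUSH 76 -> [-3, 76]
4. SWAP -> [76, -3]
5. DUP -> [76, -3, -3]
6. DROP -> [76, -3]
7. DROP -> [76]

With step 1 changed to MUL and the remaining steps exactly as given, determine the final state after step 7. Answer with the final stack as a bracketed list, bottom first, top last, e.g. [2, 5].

[76]

(re-executing from step 1 with the substitution; state before step 1: [-1, -4])
1. MUL -> [4]
2. SUB -> [4]
3. PUSH 76 -> [4, 76]
4. SWAP -> [76, 4]
5. DUP -> [76, 4, 4]
6. DROP -> [76, 4]
7. DROP -> [76]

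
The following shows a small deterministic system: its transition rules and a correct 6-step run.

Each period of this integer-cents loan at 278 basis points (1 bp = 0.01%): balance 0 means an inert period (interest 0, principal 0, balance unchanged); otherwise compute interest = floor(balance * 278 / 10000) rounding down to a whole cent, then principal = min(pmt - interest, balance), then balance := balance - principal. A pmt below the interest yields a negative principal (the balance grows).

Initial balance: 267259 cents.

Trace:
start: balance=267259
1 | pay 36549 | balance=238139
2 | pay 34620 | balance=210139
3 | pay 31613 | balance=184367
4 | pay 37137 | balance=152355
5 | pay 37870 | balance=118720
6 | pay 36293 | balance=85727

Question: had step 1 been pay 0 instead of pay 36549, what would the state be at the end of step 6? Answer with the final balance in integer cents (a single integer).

127647

(re-executing from step 1 with the substitution; state before step 1: balance=267259)
1 | pay 0 | balance=274688
2 | pay 34620 | balance=247704
3 | pay 31613 | balance=222977
4 | pay 37137 | balance=192038
5 | pay 37870 | balance=159506
6 | pay 36293 | balance=127647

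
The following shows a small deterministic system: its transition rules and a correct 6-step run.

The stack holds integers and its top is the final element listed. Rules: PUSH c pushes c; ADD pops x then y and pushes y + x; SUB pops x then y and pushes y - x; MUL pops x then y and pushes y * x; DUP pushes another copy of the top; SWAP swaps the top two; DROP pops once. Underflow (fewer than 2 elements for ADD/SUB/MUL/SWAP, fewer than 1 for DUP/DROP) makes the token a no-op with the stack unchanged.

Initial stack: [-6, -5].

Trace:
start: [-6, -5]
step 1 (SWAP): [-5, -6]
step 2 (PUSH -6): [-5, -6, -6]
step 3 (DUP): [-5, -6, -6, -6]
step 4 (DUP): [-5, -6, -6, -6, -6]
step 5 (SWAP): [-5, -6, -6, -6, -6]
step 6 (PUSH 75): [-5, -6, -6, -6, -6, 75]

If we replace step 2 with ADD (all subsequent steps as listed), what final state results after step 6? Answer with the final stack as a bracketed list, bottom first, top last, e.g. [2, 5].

(re-executing from step 2 with the substitution; state before step 2: [-5, -6])
step 2 (ADD): [-11]
step 3 (DUP): [-11, -11]
step 4 (DUP): [-11, -11, -11]
step 5 (SWAP): [-11, -11, -11]
step 6 (PUSH 75): [-11, -11, -11, 75]

[-11, -11, -11, 75]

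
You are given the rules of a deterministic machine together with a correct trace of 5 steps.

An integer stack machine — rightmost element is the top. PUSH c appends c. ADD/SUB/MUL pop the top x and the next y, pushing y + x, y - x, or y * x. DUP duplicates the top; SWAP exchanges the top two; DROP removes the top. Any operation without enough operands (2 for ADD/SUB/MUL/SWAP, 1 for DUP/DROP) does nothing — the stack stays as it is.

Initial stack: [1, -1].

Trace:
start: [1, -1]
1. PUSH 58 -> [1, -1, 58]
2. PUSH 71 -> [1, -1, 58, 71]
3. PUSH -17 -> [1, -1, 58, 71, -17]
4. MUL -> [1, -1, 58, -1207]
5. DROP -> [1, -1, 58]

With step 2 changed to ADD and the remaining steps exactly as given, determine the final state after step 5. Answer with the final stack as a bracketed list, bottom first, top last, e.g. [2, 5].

[1]

(re-executing from step 2 with the substitution; state before step 2: [1, -1, 58])
2. ADD -> [1, 57]
3. PUSH -17 -> [1, 57, -17]
4. MUL -> [1, -969]
5. DROP -> [1]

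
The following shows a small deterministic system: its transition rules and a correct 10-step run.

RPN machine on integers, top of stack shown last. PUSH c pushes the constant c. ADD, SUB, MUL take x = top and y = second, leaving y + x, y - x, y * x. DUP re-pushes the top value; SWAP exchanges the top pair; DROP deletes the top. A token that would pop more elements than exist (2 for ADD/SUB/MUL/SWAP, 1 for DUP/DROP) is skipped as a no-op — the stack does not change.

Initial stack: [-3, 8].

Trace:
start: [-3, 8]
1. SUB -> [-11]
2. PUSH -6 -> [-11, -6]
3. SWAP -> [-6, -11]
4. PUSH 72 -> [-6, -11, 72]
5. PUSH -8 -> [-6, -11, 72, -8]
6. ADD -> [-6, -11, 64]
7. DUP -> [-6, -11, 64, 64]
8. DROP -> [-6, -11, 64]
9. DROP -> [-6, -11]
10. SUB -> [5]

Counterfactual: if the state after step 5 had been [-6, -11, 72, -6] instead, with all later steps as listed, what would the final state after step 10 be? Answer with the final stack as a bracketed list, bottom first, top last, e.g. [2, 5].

[5]

state after step 5 := [-6, -11, 72, -6]
6. ADD -> [-6, -11, 66]
7. DUP -> [-6, -11, 66, 66]
8. DROP -> [-6, -11, 66]
9. DROP -> [-6, -11]
10. SUB -> [5]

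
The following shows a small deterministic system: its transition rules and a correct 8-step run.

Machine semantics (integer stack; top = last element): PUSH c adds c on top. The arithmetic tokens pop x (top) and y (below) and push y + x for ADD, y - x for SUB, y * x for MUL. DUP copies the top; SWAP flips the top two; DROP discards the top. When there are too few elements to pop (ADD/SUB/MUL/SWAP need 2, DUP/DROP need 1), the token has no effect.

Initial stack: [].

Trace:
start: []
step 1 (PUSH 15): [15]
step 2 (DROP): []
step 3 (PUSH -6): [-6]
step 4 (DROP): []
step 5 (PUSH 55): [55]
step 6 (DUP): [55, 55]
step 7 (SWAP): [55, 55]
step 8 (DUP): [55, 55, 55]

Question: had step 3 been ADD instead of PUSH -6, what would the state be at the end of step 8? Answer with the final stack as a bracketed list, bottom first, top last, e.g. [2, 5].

(re-executing from step 3 with the substitution; state before step 3: [])
step 3 (ADD): []
step 4 (DROP): []
step 5 (PUSH 55): [55]
step 6 (DUP): [55, 55]
step 7 (SWAP): [55, 55]
step 8 (DUP): [55, 55, 55]

[55, 55, 55]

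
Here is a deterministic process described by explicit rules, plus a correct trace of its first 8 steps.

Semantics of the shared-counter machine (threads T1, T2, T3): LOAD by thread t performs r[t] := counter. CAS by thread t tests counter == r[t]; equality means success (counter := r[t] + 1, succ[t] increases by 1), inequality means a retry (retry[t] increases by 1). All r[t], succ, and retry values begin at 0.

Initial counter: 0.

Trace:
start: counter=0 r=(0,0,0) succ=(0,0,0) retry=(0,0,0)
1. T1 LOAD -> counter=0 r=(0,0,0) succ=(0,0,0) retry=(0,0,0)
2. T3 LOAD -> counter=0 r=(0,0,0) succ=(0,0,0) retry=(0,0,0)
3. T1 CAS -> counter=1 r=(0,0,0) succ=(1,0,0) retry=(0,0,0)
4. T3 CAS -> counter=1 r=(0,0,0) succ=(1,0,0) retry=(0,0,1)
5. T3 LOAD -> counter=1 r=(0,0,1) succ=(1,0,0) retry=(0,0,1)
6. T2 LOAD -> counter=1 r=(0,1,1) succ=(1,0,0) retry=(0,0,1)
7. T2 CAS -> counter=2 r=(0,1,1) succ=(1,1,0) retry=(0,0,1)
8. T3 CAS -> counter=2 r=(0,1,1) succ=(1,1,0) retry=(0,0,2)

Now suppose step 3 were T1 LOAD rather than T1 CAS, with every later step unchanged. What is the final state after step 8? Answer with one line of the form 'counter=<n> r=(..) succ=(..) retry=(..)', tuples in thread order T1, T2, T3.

(re-executing from step 3 with the substitution; state before step 3: counter=0 r=(0,0,0) succ=(0,0,0) retry=(0,0,0))
3. T1 LOAD -> counter=0 r=(0,0,0) succ=(0,0,0) retry=(0,0,0)
4. T3 CAS -> counter=1 r=(0,0,0) succ=(0,0,1) retry=(0,0,0)
5. T3 LOAD -> counter=1 r=(0,0,1) succ=(0,0,1) retry=(0,0,0)
6. T2 LOAD -> counter=1 r=(0,1,1) succ=(0,0,1) retry=(0,0,0)
7. T2 CAS -> counter=2 r=(0,1,1) succ=(0,1,1) retry=(0,0,0)
8. T3 CAS -> counter=2 r=(0,1,1) succ=(0,1,1) retry=(0,0,1)

counter=2 r=(0,1,1) succ=(0,1,1) retry=(0,0,1)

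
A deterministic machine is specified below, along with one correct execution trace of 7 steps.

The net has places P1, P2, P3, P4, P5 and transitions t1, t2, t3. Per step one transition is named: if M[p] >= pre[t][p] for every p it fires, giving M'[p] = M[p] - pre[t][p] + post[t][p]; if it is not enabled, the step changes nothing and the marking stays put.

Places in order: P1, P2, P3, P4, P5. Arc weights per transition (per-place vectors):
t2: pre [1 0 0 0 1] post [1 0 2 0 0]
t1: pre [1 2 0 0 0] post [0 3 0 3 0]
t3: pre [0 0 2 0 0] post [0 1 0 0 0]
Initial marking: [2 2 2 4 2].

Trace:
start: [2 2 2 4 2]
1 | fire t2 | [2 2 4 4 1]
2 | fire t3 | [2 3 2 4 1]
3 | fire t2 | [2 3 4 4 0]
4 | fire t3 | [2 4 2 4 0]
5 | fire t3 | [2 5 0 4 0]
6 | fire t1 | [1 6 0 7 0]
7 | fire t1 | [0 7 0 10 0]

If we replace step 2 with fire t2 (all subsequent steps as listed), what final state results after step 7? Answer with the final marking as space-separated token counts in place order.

0 6 2 10 0

(re-executing from step 2 with the substitution; state before step 2: [2 2 4 4 1])
2 | fire t2 | [2 2 6 4 0]
3 | fire t2 | [2 2 6 4 0]
4 | fire t3 | [2 3 4 4 0]
5 | fire t3 | [2 4 2 4 0]
6 | fire t1 | [1 5 2 7 0]
7 | fire t1 | [0 6 2 10 0]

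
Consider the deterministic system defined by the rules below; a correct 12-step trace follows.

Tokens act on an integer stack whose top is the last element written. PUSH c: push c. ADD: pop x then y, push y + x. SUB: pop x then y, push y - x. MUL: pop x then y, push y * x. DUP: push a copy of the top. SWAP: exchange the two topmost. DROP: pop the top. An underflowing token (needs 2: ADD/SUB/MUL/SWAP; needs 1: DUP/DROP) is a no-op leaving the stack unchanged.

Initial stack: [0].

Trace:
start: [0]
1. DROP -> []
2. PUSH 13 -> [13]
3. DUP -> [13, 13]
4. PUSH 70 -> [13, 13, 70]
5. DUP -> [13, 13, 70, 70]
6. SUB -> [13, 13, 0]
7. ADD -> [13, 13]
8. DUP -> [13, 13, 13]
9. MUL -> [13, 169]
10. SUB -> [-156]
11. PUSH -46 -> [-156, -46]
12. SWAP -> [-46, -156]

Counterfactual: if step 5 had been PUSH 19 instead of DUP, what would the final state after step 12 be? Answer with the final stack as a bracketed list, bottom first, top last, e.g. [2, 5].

(re-executing from step 5 with the substitution; state before step 5: [13, 13, 70])
5. PUSH 19 -> [13, 13, 70, 19]
6. SUB -> [13, 13, 51]
7. ADD -> [13, 64]
8. DUP -> [13, 64, 64]
9. MUL -> [13, 4096]
10. SUB -> [-4083]
11. PUSH -46 -> [-4083, -46]
12. SWAP -> [-46, -4083]

[-46, -4083]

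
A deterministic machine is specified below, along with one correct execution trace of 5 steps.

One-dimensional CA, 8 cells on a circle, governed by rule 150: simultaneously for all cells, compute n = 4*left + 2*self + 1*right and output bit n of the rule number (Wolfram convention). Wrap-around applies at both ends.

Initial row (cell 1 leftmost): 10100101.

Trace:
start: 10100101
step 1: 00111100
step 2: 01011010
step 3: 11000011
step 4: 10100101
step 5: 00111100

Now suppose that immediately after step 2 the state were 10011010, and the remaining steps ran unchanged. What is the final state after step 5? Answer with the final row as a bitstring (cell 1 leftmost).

state after step 2 := 10011010
step 3: 11100010
step 4: 01010110
step 5: 11010001

11010001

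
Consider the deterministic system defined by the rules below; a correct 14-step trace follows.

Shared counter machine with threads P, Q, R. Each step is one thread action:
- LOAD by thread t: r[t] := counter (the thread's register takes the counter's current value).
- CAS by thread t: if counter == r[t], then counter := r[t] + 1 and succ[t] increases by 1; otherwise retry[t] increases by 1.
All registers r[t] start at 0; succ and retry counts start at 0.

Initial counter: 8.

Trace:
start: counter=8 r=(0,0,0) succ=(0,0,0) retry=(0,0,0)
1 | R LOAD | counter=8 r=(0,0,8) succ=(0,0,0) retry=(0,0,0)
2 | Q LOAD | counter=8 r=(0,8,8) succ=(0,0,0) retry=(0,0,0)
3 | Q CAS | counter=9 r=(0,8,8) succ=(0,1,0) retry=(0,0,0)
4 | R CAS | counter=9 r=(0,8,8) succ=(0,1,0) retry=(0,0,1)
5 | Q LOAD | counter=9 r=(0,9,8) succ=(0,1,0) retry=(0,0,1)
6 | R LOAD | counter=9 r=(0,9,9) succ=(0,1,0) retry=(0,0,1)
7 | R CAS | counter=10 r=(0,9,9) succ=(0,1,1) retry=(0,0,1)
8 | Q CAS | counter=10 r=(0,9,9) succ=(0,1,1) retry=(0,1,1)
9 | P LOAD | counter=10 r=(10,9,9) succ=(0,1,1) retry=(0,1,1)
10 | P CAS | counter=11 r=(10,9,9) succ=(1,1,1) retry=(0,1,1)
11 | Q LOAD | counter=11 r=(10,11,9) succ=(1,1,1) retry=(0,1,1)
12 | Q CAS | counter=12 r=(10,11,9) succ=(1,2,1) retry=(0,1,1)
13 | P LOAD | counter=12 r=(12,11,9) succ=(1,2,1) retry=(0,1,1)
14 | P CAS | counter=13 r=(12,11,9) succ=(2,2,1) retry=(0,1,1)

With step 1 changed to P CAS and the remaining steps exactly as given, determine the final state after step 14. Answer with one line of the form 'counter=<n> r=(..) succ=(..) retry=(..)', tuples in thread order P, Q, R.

(re-executing from step 1 with the substitution; state before step 1: counter=8 r=(0,0,0) succ=(0,0,0) retry=(0,0,0))
1 | P CAS | counter=8 r=(0,0,0) succ=(0,0,0) retry=(1,0,0)
2 | Q LOAD | counter=8 r=(0,8,0) succ=(0,0,0) retry=(1,0,0)
3 | Q CAS | counter=9 r=(0,8,0) succ=(0,1,0) retry=(1,0,0)
4 | R CAS | counter=9 r=(0,8,0) succ=(0,1,0) retry=(1,0,1)
5 | Q LOAD | counter=9 r=(0,9,0) succ=(0,1,0) retry=(1,0,1)
6 | R LOAD | counter=9 r=(0,9,9) succ=(0,1,0) retry=(1,0,1)
7 | R CAS | counter=10 r=(0,9,9) succ=(0,1,1) retry=(1,0,1)
8 | Q CAS | counter=10 r=(0,9,9) succ=(0,1,1) retry=(1,1,1)
9 | P LOAD | counter=10 r=(10,9,9) succ=(0,1,1) retry=(1,1,1)
10 | P CAS | counter=11 r=(10,9,9) succ=(1,1,1) retry=(1,1,1)
11 | Q LOAD | counter=11 r=(10,11,9) succ=(1,1,1) retry=(1,1,1)
12 | Q CAS | counter=12 r=(10,11,9) succ=(1,2,1) retry=(1,1,1)
13 | P LOAD | counter=12 r=(12,11,9) succ=(1,2,1) retry=(1,1,1)
14 | P CAS | counter=13 r=(12,11,9) succ=(2,2,1) retry=(1,1,1)

counter=13 r=(12,11,9) succ=(2,2,1) retry=(1,1,1)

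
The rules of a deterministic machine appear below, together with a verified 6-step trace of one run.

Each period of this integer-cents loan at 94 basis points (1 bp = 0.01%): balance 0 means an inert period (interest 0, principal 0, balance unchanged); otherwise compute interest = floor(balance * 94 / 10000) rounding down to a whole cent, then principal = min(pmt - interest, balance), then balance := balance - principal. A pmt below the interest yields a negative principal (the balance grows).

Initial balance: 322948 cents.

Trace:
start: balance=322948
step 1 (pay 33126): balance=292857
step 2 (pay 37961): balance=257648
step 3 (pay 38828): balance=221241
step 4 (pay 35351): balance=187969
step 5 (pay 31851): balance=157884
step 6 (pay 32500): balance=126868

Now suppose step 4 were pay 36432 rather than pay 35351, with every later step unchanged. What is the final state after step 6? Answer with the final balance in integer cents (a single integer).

(re-executing from step 4 with the substitution; state before step 4: balance=221241)
step 4 (pay 36432): balance=186888
step 5 (pay 31851): balance=156793
step 6 (pay 32500): balance=125766

125766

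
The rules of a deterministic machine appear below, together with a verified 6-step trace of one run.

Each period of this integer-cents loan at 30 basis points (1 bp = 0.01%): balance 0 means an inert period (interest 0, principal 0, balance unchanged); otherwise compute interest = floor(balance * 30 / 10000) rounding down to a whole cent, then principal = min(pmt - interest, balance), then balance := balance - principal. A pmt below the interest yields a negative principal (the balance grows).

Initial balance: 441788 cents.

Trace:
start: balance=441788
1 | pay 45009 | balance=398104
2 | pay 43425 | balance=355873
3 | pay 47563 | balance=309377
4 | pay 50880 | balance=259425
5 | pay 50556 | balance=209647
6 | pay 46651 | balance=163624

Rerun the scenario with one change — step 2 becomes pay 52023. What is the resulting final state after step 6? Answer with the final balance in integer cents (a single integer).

(re-executing from step 2 with the substitution; state before step 2: balance=398104)
2 | pay 52023 | balance=347275
3 | pay 47563 | balance=300753
4 | pay 50880 | balance=250775
5 | pay 50556 | balance=200971
6 | pay 46651 | balance=154922

154922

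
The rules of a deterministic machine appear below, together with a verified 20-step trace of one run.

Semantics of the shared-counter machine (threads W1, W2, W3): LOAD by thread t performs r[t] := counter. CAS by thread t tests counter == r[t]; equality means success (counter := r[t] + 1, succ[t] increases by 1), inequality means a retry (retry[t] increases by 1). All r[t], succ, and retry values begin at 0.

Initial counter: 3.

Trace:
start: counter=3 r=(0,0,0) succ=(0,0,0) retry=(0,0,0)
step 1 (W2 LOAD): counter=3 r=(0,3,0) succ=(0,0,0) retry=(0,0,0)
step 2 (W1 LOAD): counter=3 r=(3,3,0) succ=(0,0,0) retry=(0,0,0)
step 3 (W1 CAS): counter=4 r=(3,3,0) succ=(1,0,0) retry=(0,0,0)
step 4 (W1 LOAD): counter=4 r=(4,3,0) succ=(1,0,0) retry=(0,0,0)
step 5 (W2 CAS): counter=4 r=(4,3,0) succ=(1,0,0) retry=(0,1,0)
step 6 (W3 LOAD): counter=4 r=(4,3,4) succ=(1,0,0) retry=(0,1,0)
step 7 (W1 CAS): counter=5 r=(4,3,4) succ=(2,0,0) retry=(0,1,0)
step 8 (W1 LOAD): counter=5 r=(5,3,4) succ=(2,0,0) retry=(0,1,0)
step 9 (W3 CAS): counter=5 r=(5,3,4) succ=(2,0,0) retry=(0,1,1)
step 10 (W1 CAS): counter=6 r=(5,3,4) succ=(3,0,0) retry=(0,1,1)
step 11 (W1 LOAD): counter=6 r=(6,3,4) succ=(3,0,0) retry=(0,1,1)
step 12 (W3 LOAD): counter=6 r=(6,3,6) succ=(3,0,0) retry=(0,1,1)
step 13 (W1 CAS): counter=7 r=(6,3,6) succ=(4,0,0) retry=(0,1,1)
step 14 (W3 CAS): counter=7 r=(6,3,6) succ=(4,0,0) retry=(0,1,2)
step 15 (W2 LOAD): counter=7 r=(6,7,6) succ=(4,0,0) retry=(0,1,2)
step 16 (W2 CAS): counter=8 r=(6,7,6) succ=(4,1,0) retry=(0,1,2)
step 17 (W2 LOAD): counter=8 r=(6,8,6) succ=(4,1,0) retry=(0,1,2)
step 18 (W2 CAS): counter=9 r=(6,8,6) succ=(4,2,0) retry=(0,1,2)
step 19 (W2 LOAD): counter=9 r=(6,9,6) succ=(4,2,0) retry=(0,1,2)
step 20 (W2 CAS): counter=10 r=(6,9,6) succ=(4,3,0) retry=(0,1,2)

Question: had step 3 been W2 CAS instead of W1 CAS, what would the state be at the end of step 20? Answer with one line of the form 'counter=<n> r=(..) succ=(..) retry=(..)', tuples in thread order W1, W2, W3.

counter=10 r=(6,9,6) succ=(3,4,0) retry=(0,1,2)

(re-executing from step 3 with the substitution; state before step 3: counter=3 r=(3,3,0) succ=(0,0,0) retry=(0,0,0))
step 3 (W2 CAS): counter=4 r=(3,3,0) succ=(0,1,0) retry=(0,0,0)
step 4 (W1 LOAD): counter=4 r=(4,3,0) succ=(0,1,0) retry=(0,0,0)
step 5 (W2 CAS): counter=4 r=(4,3,0) succ=(0,1,0) retry=(0,1,0)
step 6 (W3 LOAD): counter=4 r=(4,3,4) succ=(0,1,0) retry=(0,1,0)
step 7 (W1 CAS): counter=5 r=(4,3,4) succ=(1,1,0) retry=(0,1,0)
step 8 (W1 LOAD): counter=5 r=(5,3,4) succ=(1,1,0) retry=(0,1,0)
step 9 (W3 CAS): counter=5 r=(5,3,4) succ=(1,1,0) retry=(0,1,1)
step 10 (W1 CAS): counter=6 r=(5,3,4) succ=(2,1,0) retry=(0,1,1)
step 11 (W1 LOAD): counter=6 r=(6,3,4) succ=(2,1,0) retry=(0,1,1)
step 12 (W3 LOAD): counter=6 r=(6,3,6) succ=(2,1,0) retry=(0,1,1)
step 13 (W1 CAS): counter=7 r=(6,3,6) succ=(3,1,0) retry=(0,1,1)
step 14 (W3 CAS): counter=7 r=(6,3,6) succ=(3,1,0) retry=(0,1,2)
step 15 (W2 LOAD): counter=7 r=(6,7,6) succ=(3,1,0) retry=(0,1,2)
step 16 (W2 CAS): counter=8 r=(6,7,6) succ=(3,2,0) retry=(0,1,2)
step 17 (W2 LOAD): counter=8 r=(6,8,6) succ=(3,2,0) retry=(0,1,2)
step 18 (W2 CAS): counter=9 r=(6,8,6) succ=(3,3,0) retry=(0,1,2)
step 19 (W2 LOAD): counter=9 r=(6,9,6) succ=(3,3,0) retry=(0,1,2)
step 20 (W2 CAS): counter=10 r=(6,9,6) succ=(3,4,0) retry=(0,1,2)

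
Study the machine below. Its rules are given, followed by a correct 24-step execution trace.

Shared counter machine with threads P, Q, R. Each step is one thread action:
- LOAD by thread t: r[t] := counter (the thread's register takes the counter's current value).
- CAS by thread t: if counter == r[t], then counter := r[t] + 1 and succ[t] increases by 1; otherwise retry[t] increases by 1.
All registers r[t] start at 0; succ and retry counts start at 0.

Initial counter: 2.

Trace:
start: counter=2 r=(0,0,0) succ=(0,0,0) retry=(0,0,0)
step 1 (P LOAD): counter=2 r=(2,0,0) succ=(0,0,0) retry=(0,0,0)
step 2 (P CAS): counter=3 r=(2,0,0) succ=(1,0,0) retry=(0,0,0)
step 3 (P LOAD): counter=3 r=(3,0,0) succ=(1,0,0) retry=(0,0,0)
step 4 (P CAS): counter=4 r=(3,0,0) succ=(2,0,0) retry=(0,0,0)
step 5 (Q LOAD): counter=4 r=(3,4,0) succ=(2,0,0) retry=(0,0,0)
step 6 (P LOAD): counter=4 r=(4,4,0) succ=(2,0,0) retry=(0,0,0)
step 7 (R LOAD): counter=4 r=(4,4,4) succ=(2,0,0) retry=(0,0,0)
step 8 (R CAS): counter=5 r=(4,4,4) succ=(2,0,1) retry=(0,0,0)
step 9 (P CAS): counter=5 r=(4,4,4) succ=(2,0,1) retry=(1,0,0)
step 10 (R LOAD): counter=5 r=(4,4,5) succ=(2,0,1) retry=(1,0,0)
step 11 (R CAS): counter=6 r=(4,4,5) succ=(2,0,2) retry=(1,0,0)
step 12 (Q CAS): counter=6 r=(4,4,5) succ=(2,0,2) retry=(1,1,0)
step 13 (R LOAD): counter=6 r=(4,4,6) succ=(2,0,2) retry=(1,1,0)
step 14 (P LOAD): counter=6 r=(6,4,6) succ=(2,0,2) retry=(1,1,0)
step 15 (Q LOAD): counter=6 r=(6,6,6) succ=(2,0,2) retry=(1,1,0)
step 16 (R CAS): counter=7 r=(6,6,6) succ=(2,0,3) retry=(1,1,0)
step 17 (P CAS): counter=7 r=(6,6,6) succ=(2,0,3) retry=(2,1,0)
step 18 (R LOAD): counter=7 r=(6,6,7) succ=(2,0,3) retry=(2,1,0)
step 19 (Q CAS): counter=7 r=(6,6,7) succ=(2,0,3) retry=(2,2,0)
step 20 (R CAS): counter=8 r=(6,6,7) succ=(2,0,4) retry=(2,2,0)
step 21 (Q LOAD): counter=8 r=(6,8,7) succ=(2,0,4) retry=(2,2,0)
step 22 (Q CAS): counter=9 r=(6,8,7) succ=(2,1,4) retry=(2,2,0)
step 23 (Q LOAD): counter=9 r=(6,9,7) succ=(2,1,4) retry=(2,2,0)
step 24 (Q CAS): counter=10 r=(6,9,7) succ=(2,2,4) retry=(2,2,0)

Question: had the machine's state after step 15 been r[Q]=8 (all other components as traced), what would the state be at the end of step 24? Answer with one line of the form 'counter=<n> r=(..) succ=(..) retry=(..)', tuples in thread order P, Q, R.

counter=10 r=(6,9,7) succ=(2,2,4) retry=(2,2,0)

state after step 15 := counter=6 r=(6,8,6) succ=(2,0,2) retry=(1,1,0)
step 16 (R CAS): counter=7 r=(6,8,6) succ=(2,0,3) retry=(1,1,0)
step 17 (P CAS): counter=7 r=(6,8,6) succ=(2,0,3) retry=(2,1,0)
step 18 (R LOAD): counter=7 r=(6,8,7) succ=(2,0,3) retry=(2,1,0)
step 19 (Q CAS): counter=7 r=(6,8,7) succ=(2,0,3) retry=(2,2,0)
step 20 (R CAS): counter=8 r=(6,8,7) succ=(2,0,4) retry=(2,2,0)
step 21 (Q LOAD): counter=8 r=(6,8,7) succ=(2,0,4) retry=(2,2,0)
step 22 (Q CAS): counter=9 r=(6,8,7) succ=(2,1,4) retry=(2,2,0)
step 23 (Q LOAD): counter=9 r=(6,9,7) succ=(2,1,4) retry=(2,2,0)
step 24 (Q CAS): counter=10 r=(6,9,7) succ=(2,2,4) retry=(2,2,0)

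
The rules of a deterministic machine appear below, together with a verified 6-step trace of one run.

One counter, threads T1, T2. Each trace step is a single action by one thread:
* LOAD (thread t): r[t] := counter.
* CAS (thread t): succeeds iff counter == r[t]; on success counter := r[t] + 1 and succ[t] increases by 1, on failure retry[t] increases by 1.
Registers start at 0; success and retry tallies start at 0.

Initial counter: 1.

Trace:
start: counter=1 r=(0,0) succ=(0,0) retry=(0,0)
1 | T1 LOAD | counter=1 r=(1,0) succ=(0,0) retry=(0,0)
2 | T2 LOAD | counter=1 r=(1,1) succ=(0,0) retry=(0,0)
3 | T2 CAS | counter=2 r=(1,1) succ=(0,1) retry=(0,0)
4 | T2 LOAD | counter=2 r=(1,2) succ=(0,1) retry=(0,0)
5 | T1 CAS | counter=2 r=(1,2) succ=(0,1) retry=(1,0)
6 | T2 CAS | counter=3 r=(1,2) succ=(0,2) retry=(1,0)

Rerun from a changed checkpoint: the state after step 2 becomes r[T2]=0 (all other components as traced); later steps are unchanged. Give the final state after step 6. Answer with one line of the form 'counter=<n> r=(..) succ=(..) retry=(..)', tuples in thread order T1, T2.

state after step 2 := counter=1 r=(1,0) succ=(0,0) retry=(0,0)
3 | T2 CAS | counter=1 r=(1,0) succ=(0,0) retry=(0,1)
4 | T2 LOAD | counter=1 r=(1,1) succ=(0,0) retry=(0,1)
5 | T1 CAS | counter=2 r=(1,1) succ=(1,0) retry=(0,1)
6 | T2 CAS | counter=2 r=(1,1) succ=(1,0) retry=(0,2)

counter=2 r=(1,1) succ=(1,0) retry=(0,2)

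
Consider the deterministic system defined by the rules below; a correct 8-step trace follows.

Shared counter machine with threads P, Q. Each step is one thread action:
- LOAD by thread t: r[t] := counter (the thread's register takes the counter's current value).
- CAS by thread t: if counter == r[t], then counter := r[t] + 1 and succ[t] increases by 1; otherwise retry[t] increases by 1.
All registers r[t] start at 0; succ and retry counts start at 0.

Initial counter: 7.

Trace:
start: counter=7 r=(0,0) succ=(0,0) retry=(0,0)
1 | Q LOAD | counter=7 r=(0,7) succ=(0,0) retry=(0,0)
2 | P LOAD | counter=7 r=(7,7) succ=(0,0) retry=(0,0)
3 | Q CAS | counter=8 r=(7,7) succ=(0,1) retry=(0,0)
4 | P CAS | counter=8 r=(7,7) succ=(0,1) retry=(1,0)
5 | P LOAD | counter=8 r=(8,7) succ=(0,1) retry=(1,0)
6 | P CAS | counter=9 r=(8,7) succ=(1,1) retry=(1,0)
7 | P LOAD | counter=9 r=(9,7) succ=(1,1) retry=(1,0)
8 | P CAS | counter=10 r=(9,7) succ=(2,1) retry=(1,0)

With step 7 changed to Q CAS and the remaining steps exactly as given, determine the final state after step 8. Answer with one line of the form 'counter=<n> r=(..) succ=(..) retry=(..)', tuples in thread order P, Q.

counter=9 r=(8,7) succ=(1,1) retry=(2,1)

(re-executing from step 7 with the substitution; state before step 7: counter=9 r=(8,7) succ=(1,1) retry=(1,0))
7 | Q CAS | counter=9 r=(8,7) succ=(1,1) retry=(1,1)
8 | P CAS | counter=9 r=(8,7) succ=(1,1) retry=(2,1)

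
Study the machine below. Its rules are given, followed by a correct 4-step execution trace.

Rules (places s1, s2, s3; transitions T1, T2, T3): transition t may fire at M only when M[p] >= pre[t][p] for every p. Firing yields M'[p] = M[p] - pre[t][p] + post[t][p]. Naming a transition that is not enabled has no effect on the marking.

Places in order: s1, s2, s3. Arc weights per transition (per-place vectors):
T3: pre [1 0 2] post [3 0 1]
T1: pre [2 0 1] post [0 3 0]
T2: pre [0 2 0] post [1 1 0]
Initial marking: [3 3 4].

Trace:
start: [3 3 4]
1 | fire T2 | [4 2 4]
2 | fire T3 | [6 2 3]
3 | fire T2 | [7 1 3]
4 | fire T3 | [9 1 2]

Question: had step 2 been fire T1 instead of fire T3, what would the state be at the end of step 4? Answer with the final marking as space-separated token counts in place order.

5 4 2

(re-executing from step 2 with the substitution; state before step 2: [4 2 4])
2 | fire T1 | [2 5 3]
3 | fire T2 | [3 4 3]
4 | fire T3 | [5 4 2]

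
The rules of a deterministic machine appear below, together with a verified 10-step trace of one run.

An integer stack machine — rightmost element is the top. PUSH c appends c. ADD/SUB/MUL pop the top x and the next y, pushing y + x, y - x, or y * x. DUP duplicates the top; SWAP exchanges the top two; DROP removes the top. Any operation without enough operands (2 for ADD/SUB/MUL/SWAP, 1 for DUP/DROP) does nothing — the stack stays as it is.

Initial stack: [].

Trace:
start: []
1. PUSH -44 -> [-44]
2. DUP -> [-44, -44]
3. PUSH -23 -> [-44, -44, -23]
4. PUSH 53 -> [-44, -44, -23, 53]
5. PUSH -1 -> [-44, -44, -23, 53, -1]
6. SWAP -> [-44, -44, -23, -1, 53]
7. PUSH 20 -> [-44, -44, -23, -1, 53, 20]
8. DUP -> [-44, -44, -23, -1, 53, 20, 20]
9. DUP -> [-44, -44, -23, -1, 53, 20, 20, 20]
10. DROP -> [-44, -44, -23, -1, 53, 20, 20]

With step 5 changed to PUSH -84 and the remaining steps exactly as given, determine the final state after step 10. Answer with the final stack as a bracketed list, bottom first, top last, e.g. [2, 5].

(re-executing from step 5 with the substitution; state before step 5: [-44, -44, -23, 53])
5. PUSH -84 -> [-44, -44, -23, 53, -84]
6. SWAP -> [-44, -44, -23, -84, 53]
7. PUSH 20 -> [-44, -44, -23, -84, 53, 20]
8. DUP -> [-44, -44, -23, -84, 53, 20, 20]
9. DUP -> [-44, -44, -23, -84, 53, 20, 20, 20]
10. DROP -> [-44, -44, -23, -84, 53, 20, 20]

[-44, -44, -23, -84, 53, 20, 20]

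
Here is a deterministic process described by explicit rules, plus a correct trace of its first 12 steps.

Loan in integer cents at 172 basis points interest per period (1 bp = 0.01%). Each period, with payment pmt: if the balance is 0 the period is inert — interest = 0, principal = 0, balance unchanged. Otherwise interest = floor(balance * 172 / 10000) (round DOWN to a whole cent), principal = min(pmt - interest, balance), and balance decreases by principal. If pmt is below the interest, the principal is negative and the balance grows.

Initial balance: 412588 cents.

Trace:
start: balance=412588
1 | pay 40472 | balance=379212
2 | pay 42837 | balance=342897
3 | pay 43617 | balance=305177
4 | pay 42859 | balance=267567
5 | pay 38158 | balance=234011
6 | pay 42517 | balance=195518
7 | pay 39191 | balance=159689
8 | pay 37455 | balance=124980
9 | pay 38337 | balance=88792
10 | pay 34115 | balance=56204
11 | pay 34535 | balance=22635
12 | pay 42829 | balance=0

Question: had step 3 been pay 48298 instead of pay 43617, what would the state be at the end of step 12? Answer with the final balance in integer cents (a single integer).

0

(re-executing from step 3 with the substitution; state before step 3: balance=342897)
3 | pay 48298 | balance=300496
4 | pay 42859 | balance=262805
5 | pay 38158 | balance=229167
6 | pay 42517 | balance=190591
7 | pay 39191 | balance=154678
8 | pay 37455 | balance=119883
9 | pay 38337 | balance=83607
10 | pay 34115 | balance=50930
11 | pay 34535 | balance=17270
12 | pay 42829 | balance=0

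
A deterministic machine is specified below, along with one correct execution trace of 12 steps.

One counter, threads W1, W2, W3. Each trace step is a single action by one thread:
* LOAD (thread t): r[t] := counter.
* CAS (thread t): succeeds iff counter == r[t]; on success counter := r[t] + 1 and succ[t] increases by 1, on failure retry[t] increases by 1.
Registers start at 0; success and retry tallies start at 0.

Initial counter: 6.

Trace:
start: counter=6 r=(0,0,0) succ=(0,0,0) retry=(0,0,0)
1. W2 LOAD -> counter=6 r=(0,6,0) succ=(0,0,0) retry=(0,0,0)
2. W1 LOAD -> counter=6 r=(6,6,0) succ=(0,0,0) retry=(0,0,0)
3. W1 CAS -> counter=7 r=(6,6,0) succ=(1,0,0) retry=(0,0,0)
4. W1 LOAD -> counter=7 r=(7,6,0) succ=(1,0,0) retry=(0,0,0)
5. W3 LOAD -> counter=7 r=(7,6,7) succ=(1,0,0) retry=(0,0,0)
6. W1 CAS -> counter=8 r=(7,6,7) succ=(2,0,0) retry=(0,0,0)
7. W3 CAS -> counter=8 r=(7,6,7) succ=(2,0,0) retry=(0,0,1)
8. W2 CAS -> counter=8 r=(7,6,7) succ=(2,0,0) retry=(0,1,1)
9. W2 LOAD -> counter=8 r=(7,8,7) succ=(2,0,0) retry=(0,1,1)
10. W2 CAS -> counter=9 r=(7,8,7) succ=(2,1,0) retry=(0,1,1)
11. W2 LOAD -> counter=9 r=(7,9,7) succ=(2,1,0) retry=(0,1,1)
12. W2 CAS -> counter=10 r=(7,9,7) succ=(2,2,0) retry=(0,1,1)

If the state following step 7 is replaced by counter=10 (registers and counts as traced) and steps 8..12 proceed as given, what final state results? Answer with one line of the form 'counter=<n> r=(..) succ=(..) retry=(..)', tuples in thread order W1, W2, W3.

counter=12 r=(7,11,7) succ=(2,2,0) retry=(0,1,1)

state after step 7 := counter=10 r=(7,6,7) succ=(2,0,0) retry=(0,0,1)
8. W2 CAS -> counter=10 r=(7,6,7) succ=(2,0,0) retry=(0,1,1)
9. W2 LOAD -> counter=10 r=(7,10,7) succ=(2,0,0) retry=(0,1,1)
10. W2 CAS -> counter=11 r=(7,10,7) succ=(2,1,0) retry=(0,1,1)
11. W2 LOAD -> counter=11 r=(7,11,7) succ=(2,1,0) retry=(0,1,1)
12. W2 CAS -> counter=12 r=(7,11,7) succ=(2,2,0) retry=(0,1,1)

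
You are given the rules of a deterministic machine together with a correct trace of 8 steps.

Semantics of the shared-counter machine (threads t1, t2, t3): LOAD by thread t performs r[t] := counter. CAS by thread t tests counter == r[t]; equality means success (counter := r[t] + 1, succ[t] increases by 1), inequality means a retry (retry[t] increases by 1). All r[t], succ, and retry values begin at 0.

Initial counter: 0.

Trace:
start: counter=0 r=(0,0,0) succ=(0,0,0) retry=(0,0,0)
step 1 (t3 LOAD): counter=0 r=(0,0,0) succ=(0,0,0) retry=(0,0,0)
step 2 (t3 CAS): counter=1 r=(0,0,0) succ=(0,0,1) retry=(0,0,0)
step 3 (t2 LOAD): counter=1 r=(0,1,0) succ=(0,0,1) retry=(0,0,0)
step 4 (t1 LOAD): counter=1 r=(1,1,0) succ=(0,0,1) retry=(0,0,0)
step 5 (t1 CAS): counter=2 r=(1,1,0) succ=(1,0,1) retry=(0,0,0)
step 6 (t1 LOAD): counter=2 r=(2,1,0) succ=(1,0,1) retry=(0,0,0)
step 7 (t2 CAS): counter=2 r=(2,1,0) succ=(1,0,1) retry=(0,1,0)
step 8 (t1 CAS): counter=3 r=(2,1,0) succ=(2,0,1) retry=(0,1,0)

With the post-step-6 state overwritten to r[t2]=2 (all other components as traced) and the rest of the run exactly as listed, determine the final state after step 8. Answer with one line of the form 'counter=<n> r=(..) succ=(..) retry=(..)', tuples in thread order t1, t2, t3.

state after step 6 := counter=2 r=(2,2,0) succ=(1,0,1) retry=(0,0,0)
step 7 (t2 CAS): counter=3 r=(2,2,0) succ=(1,1,1) retry=(0,0,0)
step 8 (t1 CAS): counter=3 r=(2,2,0) succ=(1,1,1) retry=(1,0,0)

counter=3 r=(2,2,0) succ=(1,1,1) retry=(1,0,0)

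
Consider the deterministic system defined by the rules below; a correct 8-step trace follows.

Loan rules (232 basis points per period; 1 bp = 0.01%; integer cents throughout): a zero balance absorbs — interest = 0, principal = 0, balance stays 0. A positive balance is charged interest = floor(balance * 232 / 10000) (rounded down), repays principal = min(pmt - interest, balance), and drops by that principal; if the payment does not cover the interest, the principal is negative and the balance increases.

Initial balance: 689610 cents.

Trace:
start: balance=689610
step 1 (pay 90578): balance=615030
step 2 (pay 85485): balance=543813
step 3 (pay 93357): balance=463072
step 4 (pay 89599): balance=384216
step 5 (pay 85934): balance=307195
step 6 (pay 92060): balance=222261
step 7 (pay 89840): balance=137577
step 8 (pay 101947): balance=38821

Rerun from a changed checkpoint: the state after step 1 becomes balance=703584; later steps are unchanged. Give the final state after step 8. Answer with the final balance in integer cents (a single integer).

142798

state after step 1 := balance=703584
step 2 (pay 85485): balance=634422
step 3 (pay 93357): balance=555783
step 4 (pay 89599): balance=479078
step 5 (pay 85934): balance=404258
step 6 (pay 92060): balance=321576
step 7 (pay 89840): balance=239196
step 8 (pay 101947): balance=142798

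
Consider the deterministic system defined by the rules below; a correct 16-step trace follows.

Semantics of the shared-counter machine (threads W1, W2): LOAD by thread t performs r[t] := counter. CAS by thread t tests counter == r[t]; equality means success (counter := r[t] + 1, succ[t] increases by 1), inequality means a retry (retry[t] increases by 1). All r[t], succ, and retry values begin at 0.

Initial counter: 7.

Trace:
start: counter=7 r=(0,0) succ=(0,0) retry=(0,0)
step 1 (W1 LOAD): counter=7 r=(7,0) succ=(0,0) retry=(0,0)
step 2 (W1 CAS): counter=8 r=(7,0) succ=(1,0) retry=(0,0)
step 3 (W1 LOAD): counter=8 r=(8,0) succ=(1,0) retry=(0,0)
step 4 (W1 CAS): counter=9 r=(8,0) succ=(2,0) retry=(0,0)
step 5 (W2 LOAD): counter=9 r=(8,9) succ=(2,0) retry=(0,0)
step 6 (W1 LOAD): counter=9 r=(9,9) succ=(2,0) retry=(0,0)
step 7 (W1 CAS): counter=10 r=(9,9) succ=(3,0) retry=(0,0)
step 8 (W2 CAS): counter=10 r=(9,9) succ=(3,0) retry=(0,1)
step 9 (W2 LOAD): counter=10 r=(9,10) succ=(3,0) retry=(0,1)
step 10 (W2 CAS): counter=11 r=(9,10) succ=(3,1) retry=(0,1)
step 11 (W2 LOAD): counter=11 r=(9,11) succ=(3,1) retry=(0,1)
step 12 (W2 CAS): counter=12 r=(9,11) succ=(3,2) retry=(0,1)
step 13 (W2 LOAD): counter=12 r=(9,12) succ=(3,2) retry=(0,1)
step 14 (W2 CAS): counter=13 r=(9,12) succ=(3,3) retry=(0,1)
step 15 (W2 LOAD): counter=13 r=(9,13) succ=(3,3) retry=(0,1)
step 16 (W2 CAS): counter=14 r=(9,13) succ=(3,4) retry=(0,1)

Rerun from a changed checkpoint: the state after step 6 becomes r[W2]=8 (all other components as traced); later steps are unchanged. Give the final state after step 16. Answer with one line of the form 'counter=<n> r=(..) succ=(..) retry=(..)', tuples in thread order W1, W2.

state after step 6 := counter=9 r=(9,8) succ=(2,0) retry=(0,0)
step 7 (W1 CAS): counter=10 r=(9,8) succ=(3,0) retry=(0,0)
step 8 (W2 CAS): counter=10 r=(9,8) succ=(3,0) retry=(0,1)
step 9 (W2 LOAD): counter=10 r=(9,10) succ=(3,0) retry=(0,1)
step 10 (W2 CAS): counter=11 r=(9,10) succ=(3,1) retry=(0,1)
step 11 (W2 LOAD): counter=11 r=(9,11) succ=(3,1) retry=(0,1)
step 12 (W2 CAS): counter=12 r=(9,11) succ=(3,2) retry=(0,1)
step 13 (W2 LOAD): counter=12 r=(9,12) succ=(3,2) retry=(0,1)
step 14 (W2 CAS): counter=13 r=(9,12) succ=(3,3) retry=(0,1)
step 15 (W2 LOAD): counter=13 r=(9,13) succ=(3,3) retry=(0,1)
step 16 (W2 CAS): counter=14 r=(9,13) succ=(3,4) retry=(0,1)

counter=14 r=(9,13) succ=(3,4) retry=(0,1)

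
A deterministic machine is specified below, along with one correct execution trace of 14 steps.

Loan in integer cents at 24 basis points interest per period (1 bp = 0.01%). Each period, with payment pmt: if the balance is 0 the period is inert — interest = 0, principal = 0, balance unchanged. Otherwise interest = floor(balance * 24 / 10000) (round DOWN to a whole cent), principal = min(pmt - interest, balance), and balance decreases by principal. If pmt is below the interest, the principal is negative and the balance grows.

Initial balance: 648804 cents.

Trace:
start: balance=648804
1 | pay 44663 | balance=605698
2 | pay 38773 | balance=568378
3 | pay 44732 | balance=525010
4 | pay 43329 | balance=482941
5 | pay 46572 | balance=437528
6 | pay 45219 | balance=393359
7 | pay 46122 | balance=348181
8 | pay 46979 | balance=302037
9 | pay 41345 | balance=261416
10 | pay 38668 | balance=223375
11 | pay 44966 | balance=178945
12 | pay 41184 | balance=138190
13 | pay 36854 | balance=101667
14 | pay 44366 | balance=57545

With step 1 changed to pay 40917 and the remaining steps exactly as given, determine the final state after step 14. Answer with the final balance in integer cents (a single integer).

61409

(re-executing from step 1 with the substitution; state before step 1: balance=648804)
1 | pay 40917 | balance=609444
2 | pay 38773 | balance=572133
3 | pay 44732 | balance=528774
4 | pay 43329 | balance=486714
5 | pay 46572 | balance=441310
6 | pay 45219 | balance=397150
7 | pay 46122 | balance=351981
8 | pay 46979 | balance=305846
9 | pay 41345 | balance=265235
10 | pay 38668 | balance=227203
11 | pay 44966 | balance=182782
12 | pay 41184 | balance=142036
13 | pay 36854 | balance=105522
14 | pay 44366 | balance=61409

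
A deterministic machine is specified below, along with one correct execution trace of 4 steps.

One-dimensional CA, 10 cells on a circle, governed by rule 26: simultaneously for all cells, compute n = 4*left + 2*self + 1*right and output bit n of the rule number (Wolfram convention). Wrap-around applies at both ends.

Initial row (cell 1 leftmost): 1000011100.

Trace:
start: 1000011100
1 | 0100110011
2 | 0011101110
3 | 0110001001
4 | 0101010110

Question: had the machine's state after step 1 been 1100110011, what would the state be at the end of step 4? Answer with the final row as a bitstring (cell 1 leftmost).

state after step 1 := 1100110011
2 | 0011101110
3 | 0110001001
4 | 0101010110

0101010110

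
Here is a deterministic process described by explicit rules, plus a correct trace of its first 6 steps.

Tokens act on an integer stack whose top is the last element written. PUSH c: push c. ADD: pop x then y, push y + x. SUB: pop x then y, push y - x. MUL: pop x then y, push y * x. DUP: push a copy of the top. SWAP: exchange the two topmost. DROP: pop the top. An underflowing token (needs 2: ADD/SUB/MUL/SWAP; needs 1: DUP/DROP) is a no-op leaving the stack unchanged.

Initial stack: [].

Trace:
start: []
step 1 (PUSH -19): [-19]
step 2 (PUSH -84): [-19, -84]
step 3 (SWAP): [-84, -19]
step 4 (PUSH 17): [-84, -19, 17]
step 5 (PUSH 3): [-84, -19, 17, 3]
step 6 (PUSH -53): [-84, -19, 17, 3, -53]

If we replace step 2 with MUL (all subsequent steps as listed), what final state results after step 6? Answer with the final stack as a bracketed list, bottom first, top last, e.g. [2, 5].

(re-executing from step 2 with the substitution; state before step 2: [-19])
step 2 (MUL): [-19]
step 3 (SWAP): [-19]
step 4 (PUSH 17): [-19, 17]
step 5 (PUSH 3): [-19, 17, 3]
step 6 (PUSH -53): [-19, 17, 3, -53]

[-19, 17, 3, -53]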